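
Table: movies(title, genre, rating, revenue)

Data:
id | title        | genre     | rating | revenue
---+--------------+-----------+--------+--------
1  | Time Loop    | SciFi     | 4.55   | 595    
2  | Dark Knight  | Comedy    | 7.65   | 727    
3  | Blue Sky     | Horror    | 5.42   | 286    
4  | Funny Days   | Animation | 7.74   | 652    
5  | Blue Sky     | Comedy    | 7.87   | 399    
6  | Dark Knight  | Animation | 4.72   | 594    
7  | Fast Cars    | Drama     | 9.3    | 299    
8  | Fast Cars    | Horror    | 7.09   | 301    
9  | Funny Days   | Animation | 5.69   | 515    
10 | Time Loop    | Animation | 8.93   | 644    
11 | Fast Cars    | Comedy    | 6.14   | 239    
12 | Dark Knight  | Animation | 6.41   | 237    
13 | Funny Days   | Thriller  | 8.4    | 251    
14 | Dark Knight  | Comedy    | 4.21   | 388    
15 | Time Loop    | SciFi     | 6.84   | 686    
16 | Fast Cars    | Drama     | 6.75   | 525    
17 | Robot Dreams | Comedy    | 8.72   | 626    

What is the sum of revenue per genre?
SELECT genre, SUM(revenue) as result
FROM movies
GROUP BY genre

Result:
  Animation: 2642
  Comedy: 2379
  Drama: 824
  Horror: 587
  SciFi: 1281
  Thriller: 251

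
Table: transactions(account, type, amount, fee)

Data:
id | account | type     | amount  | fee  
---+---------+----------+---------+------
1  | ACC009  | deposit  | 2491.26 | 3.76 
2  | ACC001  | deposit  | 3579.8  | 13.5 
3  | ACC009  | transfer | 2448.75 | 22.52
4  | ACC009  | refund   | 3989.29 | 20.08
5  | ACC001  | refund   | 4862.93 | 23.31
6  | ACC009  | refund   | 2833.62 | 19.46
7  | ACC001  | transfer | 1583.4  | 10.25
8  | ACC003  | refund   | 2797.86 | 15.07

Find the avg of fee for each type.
SELECT type, AVG(fee) as result
FROM transactions
GROUP BY type

Result:
  deposit: 8.63
  refund: 19.48
  transfer: 16.39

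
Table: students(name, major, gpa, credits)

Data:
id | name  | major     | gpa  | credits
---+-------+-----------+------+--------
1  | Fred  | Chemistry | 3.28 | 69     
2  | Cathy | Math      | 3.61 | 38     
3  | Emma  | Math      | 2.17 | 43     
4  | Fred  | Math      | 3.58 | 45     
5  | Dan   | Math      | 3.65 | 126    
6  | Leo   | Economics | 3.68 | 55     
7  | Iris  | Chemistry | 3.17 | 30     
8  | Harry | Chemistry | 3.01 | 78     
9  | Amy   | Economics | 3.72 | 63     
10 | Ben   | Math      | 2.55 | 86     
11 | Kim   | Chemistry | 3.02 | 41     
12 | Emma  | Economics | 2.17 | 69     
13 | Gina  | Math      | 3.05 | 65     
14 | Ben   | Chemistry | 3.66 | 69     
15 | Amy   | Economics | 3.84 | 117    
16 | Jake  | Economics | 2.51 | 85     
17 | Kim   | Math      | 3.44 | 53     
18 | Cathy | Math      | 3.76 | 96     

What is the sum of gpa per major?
SELECT major, SUM(gpa) as result
FROM students
GROUP BY major

Result:
  Chemistry: 16.14
  Economics: 15.92
  Math: 25.81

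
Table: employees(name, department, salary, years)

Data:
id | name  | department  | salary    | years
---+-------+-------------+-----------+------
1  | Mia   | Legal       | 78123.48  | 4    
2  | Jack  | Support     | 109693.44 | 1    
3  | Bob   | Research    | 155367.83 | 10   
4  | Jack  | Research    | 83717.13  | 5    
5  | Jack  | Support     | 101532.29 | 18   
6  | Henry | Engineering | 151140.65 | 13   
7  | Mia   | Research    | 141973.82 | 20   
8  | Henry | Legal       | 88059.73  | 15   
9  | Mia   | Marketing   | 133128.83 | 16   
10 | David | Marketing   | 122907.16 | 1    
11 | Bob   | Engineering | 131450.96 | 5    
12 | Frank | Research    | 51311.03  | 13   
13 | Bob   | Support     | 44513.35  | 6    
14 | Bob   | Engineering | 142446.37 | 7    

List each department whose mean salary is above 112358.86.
SELECT department, AVG(salary)
FROM employees
GROUP BY department
HAVING AVG(salary) > 112358.86

Result:
  Engineering: avg=141679.33
  Marketing: avg=128018.00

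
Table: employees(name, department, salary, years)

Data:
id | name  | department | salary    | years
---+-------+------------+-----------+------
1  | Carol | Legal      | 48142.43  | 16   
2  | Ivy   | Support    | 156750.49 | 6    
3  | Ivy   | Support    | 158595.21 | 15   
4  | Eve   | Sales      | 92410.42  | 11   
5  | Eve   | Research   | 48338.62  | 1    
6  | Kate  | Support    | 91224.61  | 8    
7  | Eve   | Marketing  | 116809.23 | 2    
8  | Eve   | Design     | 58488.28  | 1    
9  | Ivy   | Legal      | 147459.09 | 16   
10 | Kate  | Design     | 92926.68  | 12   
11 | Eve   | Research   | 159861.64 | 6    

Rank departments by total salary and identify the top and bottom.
SELECT department, SUM(salary)
FROM employees
GROUP BY department
ORDER BY SUM(salary)

All groups:
  Sales: 92410.42
  Marketing: 116809.23
  Design: 151414.96
  Legal: 195601.52
  Research: 208200.26
  Support: 406570.31

Highest: Support (406570.31)
Lowest: Sales (92410.42)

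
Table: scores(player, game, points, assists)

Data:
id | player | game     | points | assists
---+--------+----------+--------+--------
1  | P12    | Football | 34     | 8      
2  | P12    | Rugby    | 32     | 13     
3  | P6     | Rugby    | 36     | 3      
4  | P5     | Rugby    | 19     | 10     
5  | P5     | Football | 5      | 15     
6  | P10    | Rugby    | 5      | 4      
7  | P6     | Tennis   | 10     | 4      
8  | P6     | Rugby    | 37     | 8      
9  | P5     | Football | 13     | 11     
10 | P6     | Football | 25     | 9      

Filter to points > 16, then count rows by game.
SELECT game, COUNT(*)
FROM scores
WHERE points > 16
GROUP BY game

Note: WHERE filters rows before grouping.

Result:
  Football: 2
  Rugby: 4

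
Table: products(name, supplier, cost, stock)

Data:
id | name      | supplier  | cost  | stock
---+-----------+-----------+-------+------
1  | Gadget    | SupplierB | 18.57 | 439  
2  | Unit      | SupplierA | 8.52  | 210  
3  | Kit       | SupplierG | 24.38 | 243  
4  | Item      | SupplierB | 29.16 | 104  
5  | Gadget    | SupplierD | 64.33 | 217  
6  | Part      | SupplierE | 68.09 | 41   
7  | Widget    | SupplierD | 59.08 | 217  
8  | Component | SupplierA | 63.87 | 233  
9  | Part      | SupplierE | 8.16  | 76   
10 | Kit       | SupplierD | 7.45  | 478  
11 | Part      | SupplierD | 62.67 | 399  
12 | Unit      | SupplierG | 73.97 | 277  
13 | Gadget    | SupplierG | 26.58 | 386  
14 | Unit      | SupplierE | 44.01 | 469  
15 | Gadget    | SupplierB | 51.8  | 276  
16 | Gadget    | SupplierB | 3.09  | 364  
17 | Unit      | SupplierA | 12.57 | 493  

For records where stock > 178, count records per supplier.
SELECT supplier, COUNT(*)
FROM products
WHERE stock > 178
GROUP BY supplier

Note: WHERE filters rows before grouping.

Result:
  SupplierA: 3
  SupplierB: 3
  SupplierD: 4
  SupplierE: 1
  SupplierG: 3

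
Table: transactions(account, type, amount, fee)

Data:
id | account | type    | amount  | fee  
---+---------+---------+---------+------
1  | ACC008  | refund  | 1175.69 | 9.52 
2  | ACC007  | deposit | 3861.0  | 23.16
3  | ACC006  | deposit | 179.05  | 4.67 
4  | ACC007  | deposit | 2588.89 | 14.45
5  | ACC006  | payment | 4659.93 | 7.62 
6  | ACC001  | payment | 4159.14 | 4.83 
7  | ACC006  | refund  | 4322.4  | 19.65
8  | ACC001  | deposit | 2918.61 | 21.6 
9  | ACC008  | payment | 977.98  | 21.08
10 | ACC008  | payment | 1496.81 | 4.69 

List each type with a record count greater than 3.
SELECT type, COUNT(*) as cnt
FROM transactions
GROUP BY type
HAVING COUNT(*) > 3

Result:
  deposit: 4
  payment: 4

Note: HAVING filters groups after aggregation, WHERE filters rows before.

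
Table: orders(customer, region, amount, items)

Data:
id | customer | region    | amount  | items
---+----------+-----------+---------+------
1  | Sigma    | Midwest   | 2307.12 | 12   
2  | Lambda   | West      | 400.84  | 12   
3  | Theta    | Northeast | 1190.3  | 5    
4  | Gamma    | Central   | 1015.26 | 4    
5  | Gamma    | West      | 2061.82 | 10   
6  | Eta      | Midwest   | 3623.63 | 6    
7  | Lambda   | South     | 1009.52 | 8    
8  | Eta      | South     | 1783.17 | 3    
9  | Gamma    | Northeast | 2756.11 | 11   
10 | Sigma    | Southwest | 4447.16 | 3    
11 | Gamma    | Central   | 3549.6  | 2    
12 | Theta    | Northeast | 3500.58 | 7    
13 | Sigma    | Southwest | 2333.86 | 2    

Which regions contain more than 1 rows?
SELECT region, COUNT(*) as cnt
FROM orders
GROUP BY region
HAVING COUNT(*) > 1

Result:
  Central: 2
  Midwest: 2
  Northeast: 3
  South: 2
  Southwest: 2
  West: 2

Note: HAVING filters groups after aggregation, WHERE filters rows before.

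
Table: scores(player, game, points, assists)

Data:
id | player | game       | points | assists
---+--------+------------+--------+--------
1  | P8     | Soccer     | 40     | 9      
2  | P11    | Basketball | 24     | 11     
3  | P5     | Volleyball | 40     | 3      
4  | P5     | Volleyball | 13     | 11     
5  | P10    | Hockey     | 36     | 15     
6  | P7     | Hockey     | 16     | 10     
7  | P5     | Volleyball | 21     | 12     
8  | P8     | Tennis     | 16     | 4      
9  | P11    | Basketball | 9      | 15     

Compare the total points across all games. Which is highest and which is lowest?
SELECT game, SUM(points)
FROM scores
GROUP BY game
ORDER BY SUM(points)

All groups:
  Tennis: 16
  Basketball: 33
  Soccer: 40
  Hockey: 52
  Volleyball: 74

Highest: Volleyball (74)
Lowest: Tennis (16)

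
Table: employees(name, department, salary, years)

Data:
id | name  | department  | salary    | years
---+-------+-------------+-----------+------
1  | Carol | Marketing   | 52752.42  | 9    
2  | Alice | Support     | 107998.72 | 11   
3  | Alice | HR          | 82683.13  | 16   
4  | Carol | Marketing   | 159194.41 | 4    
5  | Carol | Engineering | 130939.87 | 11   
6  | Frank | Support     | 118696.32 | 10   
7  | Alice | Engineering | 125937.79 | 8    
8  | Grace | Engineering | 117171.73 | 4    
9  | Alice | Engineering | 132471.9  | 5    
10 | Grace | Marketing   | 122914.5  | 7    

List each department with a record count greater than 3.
SELECT department, COUNT(*) as cnt
FROM employees
GROUP BY department
HAVING COUNT(*) > 3

Result:
  Engineering: 4

Note: HAVING filters groups after aggregation, WHERE filters rows before.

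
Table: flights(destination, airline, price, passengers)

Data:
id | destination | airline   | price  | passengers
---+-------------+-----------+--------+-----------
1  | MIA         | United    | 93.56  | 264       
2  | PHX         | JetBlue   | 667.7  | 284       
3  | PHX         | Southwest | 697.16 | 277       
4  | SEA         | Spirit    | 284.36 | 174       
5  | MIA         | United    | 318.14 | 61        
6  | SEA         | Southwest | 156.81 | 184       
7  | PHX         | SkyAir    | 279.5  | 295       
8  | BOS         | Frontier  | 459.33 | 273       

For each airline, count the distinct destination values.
SELECT airline, COUNT(DISTINCT destination)
FROM flights
GROUP BY airline

Result:
  Frontier: 1 distinct
  JetBlue: 1 distinct
  SkyAir: 1 distinct
  Southwest: 2 distinct
  Spirit: 1 distinct
  United: 1 distinct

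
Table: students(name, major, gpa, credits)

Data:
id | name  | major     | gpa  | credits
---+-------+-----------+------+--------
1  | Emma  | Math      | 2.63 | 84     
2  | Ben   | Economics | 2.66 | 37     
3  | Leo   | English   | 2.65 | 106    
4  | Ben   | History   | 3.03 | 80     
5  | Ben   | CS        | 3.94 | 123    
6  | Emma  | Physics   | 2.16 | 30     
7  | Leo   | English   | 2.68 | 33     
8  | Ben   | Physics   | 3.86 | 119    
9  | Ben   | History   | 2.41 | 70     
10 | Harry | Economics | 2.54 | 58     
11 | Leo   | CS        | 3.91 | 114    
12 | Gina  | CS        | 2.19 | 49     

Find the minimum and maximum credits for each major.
SELECT major, MIN(credits), MAX(credits)
FROM students
GROUP BY major

Result:
  CS: min=49, max=123
  Economics: min=37, max=58
  English: min=33, max=106
  History: min=70, max=80
  Math: min=84, max=84
  Physics: min=30, max=119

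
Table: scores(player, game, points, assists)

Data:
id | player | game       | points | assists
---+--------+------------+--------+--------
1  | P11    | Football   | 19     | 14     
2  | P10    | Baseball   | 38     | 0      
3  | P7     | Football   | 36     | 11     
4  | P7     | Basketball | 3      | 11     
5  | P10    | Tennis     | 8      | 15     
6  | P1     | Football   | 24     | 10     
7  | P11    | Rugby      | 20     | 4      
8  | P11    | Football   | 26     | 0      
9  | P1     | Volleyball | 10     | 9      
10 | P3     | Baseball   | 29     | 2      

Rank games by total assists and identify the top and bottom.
SELECT game, SUM(assists)
FROM scores
GROUP BY game
ORDER BY SUM(assists)

All groups:
  Baseball: 2
  Rugby: 4
  Volleyball: 9
  Basketball: 11
  Tennis: 15
  Football: 35

Highest: Football (35)
Lowest: Baseball (2)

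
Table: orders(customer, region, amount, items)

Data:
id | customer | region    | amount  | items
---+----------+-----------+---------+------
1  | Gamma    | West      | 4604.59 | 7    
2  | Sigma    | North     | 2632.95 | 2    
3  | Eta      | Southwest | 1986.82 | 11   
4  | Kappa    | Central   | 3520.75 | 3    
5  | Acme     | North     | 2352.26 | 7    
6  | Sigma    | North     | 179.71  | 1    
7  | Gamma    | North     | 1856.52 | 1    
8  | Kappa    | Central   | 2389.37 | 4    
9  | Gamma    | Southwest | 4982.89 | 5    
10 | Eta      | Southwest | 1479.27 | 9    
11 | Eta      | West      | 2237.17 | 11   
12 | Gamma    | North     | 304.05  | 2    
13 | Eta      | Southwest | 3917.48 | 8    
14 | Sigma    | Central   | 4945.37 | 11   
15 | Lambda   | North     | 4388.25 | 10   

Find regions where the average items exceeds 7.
SELECT region, AVG(items)
FROM orders
GROUP BY region
HAVING AVG(items) > 7

Result:
  Southwest: avg=8.25
  West: avg=9.00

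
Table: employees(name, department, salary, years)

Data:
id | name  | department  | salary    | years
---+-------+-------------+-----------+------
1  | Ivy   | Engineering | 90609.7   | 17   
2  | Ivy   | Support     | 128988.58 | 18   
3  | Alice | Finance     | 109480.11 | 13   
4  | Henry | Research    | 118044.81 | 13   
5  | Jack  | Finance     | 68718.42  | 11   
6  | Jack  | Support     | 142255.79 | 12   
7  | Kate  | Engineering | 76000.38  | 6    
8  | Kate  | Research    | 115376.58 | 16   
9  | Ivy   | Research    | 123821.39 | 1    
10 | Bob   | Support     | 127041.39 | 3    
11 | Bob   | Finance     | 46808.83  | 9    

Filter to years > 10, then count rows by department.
SELECT department, COUNT(*)
FROM employees
WHERE years > 10
GROUP BY department

Note: WHERE filters rows before grouping.

Result:
  Engineering: 1
  Finance: 2
  Research: 2
  Support: 2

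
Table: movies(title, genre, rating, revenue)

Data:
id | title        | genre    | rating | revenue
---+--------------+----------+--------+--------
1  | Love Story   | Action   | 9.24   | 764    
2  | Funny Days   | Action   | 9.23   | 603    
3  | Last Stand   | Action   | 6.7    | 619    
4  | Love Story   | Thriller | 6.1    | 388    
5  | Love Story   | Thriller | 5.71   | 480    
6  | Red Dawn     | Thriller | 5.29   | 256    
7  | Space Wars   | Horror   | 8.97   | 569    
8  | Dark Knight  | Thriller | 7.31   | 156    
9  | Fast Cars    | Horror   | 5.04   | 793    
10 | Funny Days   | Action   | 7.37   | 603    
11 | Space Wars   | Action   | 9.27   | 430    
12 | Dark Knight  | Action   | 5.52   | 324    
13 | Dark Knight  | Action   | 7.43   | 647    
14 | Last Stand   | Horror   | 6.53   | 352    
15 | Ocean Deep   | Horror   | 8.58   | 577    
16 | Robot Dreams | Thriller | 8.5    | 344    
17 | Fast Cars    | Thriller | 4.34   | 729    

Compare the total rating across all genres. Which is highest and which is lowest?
SELECT genre, SUM(rating)
FROM movies
GROUP BY genre
ORDER BY SUM(rating)

All groups:
  Horror: 29.12
  Thriller: 37.25
  Action: 54.76

Highest: Action (54.76)
Lowest: Horror (29.12)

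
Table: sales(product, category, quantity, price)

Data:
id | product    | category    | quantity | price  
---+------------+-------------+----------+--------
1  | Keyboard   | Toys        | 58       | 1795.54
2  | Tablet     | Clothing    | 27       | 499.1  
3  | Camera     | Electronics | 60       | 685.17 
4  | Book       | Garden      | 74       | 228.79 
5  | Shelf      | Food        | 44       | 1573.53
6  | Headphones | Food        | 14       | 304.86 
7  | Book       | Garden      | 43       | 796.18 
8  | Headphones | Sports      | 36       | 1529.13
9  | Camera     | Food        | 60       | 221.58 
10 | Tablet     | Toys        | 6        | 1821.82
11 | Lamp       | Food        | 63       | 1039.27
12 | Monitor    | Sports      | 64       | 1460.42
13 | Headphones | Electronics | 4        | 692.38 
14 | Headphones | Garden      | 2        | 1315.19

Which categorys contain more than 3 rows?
SELECT category, COUNT(*) as cnt
FROM sales
GROUP BY category
HAVING COUNT(*) > 3

Result:
  Food: 4

Note: HAVING filters groups after aggregation, WHERE filters rows before.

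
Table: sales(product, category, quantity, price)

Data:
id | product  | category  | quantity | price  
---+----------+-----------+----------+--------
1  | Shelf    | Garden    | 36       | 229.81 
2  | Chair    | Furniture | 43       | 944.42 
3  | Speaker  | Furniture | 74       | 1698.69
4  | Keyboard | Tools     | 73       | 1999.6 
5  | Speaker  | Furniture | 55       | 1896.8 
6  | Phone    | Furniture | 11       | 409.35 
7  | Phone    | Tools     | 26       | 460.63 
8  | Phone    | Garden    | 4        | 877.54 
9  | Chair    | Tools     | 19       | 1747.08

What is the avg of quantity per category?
SELECT category, AVG(quantity) as result
FROM sales
GROUP BY category

Result:
  Furniture: 45.75
  Garden: 20.00
  Tools: 39.33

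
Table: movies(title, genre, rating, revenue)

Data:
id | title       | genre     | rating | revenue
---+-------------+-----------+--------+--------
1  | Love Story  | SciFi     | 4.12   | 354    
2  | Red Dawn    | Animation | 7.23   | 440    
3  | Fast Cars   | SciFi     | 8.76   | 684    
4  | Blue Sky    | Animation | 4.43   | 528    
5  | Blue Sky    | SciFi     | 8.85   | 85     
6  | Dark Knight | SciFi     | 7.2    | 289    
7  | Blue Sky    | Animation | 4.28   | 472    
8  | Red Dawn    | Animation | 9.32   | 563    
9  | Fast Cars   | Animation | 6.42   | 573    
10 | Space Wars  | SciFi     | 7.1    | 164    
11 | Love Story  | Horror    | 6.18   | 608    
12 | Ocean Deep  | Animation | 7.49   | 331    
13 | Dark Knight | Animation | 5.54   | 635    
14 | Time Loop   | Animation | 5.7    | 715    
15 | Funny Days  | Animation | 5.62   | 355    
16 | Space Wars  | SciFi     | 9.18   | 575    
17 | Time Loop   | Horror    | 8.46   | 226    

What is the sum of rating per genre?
SELECT genre, SUM(rating) as result
FROM movies
GROUP BY genre

Result:
  Animation: 56.03
  Horror: 14.64
  SciFi: 45.21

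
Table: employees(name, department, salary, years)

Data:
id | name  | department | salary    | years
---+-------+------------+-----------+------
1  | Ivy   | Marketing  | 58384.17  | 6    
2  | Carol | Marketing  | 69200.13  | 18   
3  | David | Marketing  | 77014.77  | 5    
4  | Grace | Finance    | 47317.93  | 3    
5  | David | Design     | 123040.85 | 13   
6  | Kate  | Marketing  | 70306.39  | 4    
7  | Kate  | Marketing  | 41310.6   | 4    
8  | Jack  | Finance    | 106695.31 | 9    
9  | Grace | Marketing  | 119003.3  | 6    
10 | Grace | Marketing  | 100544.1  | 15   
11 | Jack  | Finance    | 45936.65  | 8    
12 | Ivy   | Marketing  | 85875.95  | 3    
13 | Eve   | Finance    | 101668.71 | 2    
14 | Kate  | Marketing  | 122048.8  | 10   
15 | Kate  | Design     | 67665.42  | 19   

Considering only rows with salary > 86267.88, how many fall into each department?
SELECT department, COUNT(*)
FROM employees
WHERE salary > 86267.88
GROUP BY department

Note: WHERE filters rows before grouping.

Result:
  Design: 1
  Finance: 2
  Marketing: 3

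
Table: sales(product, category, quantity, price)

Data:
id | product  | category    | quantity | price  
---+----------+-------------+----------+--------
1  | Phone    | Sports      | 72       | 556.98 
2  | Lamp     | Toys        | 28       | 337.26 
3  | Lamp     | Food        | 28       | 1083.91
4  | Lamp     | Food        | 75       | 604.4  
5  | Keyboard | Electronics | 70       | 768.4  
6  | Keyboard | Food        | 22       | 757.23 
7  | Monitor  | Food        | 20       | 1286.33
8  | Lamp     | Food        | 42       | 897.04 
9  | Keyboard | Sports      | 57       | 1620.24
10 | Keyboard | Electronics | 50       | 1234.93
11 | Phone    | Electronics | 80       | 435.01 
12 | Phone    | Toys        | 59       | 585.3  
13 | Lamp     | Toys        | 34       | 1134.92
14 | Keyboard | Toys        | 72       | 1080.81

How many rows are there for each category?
SELECT category, COUNT(*) as count
FROM sales
GROUP BY category

Result:
  Electronics: 3
  Food: 5
  Sports: 2
  Toys: 4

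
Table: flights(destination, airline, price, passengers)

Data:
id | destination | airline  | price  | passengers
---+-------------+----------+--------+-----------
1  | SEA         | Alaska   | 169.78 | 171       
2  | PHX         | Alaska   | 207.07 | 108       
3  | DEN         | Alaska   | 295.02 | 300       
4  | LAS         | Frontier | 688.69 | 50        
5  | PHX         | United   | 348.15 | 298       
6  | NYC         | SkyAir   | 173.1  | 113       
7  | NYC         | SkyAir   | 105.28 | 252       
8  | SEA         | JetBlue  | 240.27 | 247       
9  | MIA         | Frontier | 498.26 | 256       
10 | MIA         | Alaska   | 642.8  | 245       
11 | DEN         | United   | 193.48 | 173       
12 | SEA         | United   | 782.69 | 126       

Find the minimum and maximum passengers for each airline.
SELECT airline, MIN(passengers), MAX(passengers)
FROM flights
GROUP BY airline

Result:
  Alaska: min=108, max=300
  Frontier: min=50, max=256
  JetBlue: min=247, max=247
  SkyAir: min=113, max=252
  United: min=126, max=298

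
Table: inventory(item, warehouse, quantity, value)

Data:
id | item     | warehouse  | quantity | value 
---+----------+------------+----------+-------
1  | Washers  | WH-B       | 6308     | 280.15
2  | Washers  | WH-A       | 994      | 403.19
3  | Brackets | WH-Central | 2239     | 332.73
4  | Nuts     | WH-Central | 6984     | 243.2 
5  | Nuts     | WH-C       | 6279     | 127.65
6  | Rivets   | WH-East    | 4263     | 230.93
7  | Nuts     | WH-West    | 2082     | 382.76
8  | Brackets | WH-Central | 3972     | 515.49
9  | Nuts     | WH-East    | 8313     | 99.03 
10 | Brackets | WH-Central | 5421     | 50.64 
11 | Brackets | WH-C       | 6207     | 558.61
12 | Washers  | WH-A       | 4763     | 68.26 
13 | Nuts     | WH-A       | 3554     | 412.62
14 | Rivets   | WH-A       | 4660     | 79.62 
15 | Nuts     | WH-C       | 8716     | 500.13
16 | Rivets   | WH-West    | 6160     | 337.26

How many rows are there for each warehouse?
SELECT warehouse, COUNT(*) as count
FROM inventory
GROUP BY warehouse

Result:
  WH-A: 4
  WH-B: 1
  WH-C: 3
  WH-Central: 4
  WH-East: 2
  WH-West: 2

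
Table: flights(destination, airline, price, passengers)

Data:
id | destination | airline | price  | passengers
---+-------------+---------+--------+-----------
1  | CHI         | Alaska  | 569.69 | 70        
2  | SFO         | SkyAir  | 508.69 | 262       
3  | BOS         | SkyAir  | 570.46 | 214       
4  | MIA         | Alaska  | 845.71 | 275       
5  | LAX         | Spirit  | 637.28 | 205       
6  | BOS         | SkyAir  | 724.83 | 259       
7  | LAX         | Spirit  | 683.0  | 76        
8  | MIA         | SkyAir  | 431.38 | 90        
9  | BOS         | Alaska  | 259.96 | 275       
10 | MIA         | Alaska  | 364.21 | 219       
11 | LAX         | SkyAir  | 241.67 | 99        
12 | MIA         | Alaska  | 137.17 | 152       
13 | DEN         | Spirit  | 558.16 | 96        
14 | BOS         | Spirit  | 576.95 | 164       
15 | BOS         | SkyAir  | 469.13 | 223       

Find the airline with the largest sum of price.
SELECT airline, SUM(price) as val
FROM flights
GROUP BY airline
ORDER BY val DESC
LIMIT 1

Result: SkyAir with sum(price) = 2946.16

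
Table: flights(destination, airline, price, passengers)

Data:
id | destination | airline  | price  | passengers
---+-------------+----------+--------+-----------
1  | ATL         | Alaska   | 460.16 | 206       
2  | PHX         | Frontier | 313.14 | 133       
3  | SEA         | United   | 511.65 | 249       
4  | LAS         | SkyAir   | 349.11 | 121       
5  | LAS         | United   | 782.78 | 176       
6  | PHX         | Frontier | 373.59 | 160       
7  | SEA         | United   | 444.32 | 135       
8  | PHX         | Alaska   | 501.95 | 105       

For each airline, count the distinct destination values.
SELECT airline, COUNT(DISTINCT destination)
FROM flights
GROUP BY airline

Result:
  Alaska: 2 distinct
  Frontier: 1 distinct
  SkyAir: 1 distinct
  United: 2 distinct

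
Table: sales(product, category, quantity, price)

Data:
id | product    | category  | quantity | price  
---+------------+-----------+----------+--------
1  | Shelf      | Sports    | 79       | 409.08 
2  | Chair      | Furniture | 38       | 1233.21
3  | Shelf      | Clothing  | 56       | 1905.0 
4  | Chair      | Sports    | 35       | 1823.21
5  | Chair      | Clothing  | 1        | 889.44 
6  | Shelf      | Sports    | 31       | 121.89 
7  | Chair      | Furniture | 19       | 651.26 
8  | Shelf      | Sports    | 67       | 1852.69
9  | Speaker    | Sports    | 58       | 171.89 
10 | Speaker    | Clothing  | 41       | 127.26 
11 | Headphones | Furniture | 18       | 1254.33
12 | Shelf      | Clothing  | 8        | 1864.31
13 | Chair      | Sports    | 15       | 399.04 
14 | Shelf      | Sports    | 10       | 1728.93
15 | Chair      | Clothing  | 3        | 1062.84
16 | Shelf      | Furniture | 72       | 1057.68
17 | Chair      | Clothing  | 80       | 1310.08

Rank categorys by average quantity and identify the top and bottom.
SELECT category, AVG(quantity)
FROM sales
GROUP BY category
ORDER BY AVG(quantity)

All groups:
  Clothing: 31.50
  Furniture: 36.75
  Sports: 42.14

Highest: Sports (42.14)
Lowest: Clothing (31.50)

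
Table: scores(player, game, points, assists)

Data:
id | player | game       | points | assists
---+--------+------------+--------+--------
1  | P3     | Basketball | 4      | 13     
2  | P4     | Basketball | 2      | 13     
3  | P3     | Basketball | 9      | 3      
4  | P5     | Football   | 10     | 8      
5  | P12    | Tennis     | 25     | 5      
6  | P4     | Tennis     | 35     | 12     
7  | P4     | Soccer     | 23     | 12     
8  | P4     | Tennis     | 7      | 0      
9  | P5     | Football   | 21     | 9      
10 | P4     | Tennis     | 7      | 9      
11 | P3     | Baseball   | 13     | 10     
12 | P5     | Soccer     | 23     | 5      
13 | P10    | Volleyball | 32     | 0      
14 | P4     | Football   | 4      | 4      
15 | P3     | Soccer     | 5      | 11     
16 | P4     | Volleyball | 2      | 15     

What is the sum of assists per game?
SELECT game, SUM(assists) as result
FROM scores
GROUP BY game

Result:
  Baseball: 10
  Basketball: 29
  Football: 21
  Soccer: 28
  Tennis: 26
  Volleyball: 15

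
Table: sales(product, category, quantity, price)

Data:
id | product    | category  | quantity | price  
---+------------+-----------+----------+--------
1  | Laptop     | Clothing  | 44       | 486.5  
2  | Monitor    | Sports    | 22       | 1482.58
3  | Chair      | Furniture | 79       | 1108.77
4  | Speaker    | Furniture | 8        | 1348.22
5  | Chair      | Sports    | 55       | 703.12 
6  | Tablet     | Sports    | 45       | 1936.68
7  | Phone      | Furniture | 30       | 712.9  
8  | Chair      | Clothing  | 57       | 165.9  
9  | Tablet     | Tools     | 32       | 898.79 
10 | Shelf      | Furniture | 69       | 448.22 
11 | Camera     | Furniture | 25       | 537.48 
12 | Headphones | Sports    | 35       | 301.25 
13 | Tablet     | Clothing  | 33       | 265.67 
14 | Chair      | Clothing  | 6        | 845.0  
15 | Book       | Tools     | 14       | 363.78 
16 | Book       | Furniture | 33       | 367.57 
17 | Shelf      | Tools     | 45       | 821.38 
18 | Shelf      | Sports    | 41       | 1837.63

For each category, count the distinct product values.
SELECT category, COUNT(DISTINCT product)
FROM sales
GROUP BY category

Result:
  Clothing: 3 distinct
  Furniture: 6 distinct
  Sports: 5 distinct
  Tools: 3 distinct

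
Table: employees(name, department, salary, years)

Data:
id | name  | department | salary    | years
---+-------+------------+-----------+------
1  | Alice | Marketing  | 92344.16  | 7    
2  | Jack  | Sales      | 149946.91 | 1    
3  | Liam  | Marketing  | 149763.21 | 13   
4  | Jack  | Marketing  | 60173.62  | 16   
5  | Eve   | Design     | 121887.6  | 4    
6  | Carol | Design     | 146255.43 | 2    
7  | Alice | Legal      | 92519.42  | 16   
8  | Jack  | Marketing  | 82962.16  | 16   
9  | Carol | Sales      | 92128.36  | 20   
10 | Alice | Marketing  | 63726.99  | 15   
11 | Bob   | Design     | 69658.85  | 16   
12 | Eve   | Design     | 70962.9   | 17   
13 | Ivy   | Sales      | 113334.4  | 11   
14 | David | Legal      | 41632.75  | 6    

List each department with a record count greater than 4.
SELECT department, COUNT(*) as cnt
FROM employees
GROUP BY department
HAVING COUNT(*) > 4

Result:
  Marketing: 5

Note: HAVING filters groups after aggregation, WHERE filters rows before.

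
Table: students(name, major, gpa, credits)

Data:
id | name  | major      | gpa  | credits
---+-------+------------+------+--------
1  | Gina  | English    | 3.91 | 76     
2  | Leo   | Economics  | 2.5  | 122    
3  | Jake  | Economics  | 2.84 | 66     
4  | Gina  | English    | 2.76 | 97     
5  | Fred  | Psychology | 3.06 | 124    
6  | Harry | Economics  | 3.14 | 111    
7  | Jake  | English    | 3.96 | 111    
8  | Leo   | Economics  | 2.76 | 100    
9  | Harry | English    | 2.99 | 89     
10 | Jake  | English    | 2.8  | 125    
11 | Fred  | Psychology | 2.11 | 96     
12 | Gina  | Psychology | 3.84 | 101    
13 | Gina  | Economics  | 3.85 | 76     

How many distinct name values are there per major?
SELECT major, COUNT(DISTINCT name)
FROM students
GROUP BY major

Result:
  Economics: 4 distinct
  English: 3 distinct
  Psychology: 2 distinct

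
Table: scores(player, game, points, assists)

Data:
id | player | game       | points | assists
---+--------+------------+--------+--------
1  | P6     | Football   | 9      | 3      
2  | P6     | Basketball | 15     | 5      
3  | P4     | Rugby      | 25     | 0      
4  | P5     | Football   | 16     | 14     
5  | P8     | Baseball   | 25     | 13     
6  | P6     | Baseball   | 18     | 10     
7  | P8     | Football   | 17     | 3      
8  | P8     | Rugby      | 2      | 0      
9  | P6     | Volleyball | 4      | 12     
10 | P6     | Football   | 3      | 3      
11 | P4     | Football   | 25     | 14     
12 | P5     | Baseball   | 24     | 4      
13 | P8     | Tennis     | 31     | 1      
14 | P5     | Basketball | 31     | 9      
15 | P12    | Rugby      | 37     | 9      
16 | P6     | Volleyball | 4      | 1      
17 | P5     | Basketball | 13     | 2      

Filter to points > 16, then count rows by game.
SELECT game, COUNT(*)
FROM scores
WHERE points > 16
GROUP BY game

Note: WHERE filters rows before grouping.

Result:
  Baseball: 3
  Basketball: 1
  Football: 2
  Rugby: 2
  Tennis: 1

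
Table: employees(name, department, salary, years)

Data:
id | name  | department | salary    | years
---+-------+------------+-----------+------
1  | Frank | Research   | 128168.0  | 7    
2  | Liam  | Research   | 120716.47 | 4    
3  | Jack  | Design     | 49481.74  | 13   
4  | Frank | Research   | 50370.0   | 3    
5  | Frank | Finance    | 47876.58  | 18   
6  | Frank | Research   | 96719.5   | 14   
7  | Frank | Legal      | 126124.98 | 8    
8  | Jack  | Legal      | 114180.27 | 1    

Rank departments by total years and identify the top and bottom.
SELECT department, SUM(years)
FROM employees
GROUP BY department
ORDER BY SUM(years)

All groups:
  Legal: 9
  Design: 13
  Finance: 18
  Research: 28

Highest: Research (28)
Lowest: Legal (9)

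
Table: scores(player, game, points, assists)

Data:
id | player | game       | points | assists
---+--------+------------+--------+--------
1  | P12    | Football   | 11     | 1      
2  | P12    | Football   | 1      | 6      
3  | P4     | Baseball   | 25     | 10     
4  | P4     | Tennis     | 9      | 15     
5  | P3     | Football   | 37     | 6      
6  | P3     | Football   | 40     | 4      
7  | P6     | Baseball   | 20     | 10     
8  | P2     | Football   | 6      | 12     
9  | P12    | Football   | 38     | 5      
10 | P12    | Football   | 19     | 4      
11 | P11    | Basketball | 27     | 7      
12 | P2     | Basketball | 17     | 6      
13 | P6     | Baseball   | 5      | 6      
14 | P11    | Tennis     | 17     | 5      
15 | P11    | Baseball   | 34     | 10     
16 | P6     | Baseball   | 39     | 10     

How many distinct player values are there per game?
SELECT game, COUNT(DISTINCT player)
FROM scores
GROUP BY game

Result:
  Baseball: 3 distinct
  Basketball: 2 distinct
  Football: 3 distinct
  Tennis: 2 distinct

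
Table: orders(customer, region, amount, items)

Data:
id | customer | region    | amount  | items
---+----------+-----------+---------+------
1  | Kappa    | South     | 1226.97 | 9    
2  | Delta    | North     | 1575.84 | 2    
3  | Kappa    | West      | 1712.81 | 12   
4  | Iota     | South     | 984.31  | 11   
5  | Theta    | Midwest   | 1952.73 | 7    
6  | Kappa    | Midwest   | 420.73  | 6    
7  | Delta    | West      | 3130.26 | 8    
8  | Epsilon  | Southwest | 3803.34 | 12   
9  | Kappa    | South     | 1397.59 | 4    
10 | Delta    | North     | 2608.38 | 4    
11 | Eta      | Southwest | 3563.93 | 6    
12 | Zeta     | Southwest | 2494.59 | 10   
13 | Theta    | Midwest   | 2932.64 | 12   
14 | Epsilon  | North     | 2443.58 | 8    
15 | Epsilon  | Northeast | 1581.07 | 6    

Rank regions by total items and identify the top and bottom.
SELECT region, SUM(items)
FROM orders
GROUP BY region
ORDER BY SUM(items)

All groups:
  Northeast: 6
  North: 14
  West: 20
  South: 24
  Midwest: 25
  Southwest: 28

Highest: Southwest (28)
Lowest: Northeast (6)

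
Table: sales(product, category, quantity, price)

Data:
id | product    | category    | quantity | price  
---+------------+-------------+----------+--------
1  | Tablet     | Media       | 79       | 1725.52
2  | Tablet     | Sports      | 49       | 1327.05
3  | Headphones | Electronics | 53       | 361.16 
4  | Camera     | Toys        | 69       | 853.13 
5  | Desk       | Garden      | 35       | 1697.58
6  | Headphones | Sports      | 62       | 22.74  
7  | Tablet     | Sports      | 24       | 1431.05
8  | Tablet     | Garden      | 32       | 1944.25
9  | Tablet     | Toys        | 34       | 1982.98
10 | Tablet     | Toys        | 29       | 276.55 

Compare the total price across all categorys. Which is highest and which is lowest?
SELECT category, SUM(price)
FROM sales
GROUP BY category
ORDER BY SUM(price)

All groups:
  Electronics: 361.16
  Media: 1725.52
  Sports: 2780.84
  Toys: 3112.66
  Garden: 3641.83

Highest: Garden (3641.83)
Lowest: Electronics (361.16)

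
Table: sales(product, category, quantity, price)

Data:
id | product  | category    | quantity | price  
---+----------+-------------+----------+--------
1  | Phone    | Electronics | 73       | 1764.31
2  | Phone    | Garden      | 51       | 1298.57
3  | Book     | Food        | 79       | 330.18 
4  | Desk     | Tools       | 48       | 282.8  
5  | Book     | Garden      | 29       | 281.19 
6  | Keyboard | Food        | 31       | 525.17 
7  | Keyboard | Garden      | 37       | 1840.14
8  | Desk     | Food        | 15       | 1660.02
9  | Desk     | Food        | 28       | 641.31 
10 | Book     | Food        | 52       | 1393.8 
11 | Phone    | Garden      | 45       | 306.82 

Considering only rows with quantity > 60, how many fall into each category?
SELECT category, COUNT(*)
FROM sales
WHERE quantity > 60
GROUP BY category

Note: WHERE filters rows before grouping.

Result:
  Electronics: 1
  Food: 1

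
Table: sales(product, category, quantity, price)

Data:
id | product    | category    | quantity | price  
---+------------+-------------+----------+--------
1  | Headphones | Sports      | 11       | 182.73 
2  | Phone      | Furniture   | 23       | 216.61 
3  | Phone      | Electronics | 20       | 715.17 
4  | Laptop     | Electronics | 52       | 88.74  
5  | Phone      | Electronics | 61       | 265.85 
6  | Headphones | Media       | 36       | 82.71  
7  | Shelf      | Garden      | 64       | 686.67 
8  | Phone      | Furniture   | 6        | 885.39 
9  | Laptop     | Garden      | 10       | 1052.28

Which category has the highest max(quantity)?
SELECT category, MAX(quantity) as val
FROM sales
GROUP BY category
ORDER BY val DESC
LIMIT 1

Result: Garden with max(quantity) = 64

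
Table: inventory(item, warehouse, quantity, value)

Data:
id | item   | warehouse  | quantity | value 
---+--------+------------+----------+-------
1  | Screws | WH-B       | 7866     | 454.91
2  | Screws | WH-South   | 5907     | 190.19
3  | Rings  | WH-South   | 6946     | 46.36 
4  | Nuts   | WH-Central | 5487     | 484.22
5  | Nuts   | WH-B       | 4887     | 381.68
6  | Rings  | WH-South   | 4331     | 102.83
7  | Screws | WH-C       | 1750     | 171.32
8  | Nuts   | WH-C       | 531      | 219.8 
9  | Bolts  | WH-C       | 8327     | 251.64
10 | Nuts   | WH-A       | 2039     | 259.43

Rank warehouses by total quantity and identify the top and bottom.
SELECT warehouse, SUM(quantity)
FROM inventory
GROUP BY warehouse
ORDER BY SUM(quantity)

All groups:
  WH-A: 2039
  WH-Central: 5487
  WH-C: 10608
  WH-B: 12753
  WH-South: 17184

Highest: WH-South (17184)
Lowest: WH-A (2039)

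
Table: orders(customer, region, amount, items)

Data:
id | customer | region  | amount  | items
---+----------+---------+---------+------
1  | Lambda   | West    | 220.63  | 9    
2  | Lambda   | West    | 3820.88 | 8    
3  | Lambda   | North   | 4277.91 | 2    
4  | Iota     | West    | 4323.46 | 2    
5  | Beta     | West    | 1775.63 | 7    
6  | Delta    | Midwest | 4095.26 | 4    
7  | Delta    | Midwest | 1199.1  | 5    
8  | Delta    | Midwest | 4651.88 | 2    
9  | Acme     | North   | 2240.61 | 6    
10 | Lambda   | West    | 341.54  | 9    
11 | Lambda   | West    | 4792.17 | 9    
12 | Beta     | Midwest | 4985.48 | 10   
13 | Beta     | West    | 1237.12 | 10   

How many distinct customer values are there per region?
SELECT region, COUNT(DISTINCT customer)
FROM orders
GROUP BY region

Result:
  Midwest: 2 distinct
  North: 2 distinct
  West: 3 distinct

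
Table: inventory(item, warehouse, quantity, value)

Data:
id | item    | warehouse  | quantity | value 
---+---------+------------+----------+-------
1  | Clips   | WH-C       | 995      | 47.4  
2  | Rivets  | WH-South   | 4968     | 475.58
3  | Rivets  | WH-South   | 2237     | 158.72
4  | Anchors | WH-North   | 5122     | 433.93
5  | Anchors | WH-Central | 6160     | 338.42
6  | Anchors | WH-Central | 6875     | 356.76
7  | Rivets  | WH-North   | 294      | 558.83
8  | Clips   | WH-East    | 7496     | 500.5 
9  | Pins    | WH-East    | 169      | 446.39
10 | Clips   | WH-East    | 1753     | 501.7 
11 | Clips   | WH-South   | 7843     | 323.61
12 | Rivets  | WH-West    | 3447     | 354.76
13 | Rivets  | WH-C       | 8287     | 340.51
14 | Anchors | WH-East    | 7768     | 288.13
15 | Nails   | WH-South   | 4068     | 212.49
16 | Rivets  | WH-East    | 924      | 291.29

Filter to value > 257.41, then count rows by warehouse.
SELECT warehouse, COUNT(*)
FROM inventory
WHERE value > 257.41
GROUP BY warehouse

Note: WHERE filters rows before grouping.

Result:
  WH-C: 1
  WH-Central: 2
  WH-East: 5
  WH-North: 2
  WH-South: 2
  WH-West: 1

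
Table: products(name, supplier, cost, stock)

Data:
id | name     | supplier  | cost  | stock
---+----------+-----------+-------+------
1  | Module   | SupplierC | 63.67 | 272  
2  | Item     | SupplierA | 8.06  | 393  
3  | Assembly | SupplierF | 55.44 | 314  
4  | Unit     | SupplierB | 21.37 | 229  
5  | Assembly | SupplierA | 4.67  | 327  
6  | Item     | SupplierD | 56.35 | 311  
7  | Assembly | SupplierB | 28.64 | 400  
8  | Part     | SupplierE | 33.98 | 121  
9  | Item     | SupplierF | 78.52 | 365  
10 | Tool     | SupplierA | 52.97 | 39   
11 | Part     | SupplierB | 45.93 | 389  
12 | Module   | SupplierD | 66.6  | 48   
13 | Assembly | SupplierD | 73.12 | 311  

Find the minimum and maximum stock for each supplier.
SELECT supplier, MIN(stock), MAX(stock)
FROM products
GROUP BY supplier

Result:
  SupplierA: min=39, max=393
  SupplierB: min=229, max=400
  SupplierC: min=272, max=272
  SupplierD: min=48, max=311
  SupplierE: min=121, max=121
  SupplierF: min=314, max=365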